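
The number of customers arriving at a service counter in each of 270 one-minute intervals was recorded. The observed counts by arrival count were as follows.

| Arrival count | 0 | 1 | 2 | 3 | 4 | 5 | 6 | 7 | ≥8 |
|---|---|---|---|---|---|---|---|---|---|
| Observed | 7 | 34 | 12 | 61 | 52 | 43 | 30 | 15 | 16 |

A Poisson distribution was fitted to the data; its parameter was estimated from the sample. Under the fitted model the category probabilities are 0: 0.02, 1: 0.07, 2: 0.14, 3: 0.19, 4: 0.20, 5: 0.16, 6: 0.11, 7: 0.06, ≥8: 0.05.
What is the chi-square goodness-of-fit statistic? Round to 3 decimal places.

32.612

Expected counts E_i = n·p_i: 270×0.02 = 5.4, 270×0.07 = 18.9, 270×0.14 = 37.8, 270×0.19 = 51.3, 270×0.20 = 54, 270×0.16 = 43.2, 270×0.11 = 29.7, 270×0.06 = 16.2, 270×0.05 = 13.5.
0: (7 − 5.4)²/5.4 = 2.56/5.4 = 0.4741
1: (34 − 18.9)²/18.9 = 228.01/18.9 = 12.0640
2: (12 − 37.8)²/37.8 = 665.64/37.8 = 17.6095
3: (61 − 51.3)²/51.3 = 94.09/51.3 = 1.8341
4: (52 − 54)²/54 = 4/54 = 0.0741
5: (43 − 43.2)²/43.2 = 0.04/43.2 = 0.0009
6: (30 − 29.7)²/29.7 = 0.09/29.7 = 0.0030
7: (15 − 16.2)²/16.2 = 1.44/16.2 = 0.0889
≥8: (16 − 13.5)²/13.5 = 6.25/13.5 = 0.4630
Sum = 32.612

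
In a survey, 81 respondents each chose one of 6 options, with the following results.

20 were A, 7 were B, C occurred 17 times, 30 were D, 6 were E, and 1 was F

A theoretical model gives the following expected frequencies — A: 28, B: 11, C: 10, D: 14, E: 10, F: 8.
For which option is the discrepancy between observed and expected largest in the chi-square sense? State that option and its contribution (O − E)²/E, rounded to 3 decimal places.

A: (20 − 28)²/28 = 64/28 = 2.2857
B: (7 − 11)²/11 = 16/11 = 1.4545
C: (17 − 10)²/10 = 49/10 = 4.9000
D: (30 − 14)²/14 = 256/14 = 18.2857
E: (6 − 10)²/10 = 16/10 = 1.6000
F: (1 − 8)²/8 = 49/8 = 6.1250
The largest term is for D: 18.286.

D, 18.286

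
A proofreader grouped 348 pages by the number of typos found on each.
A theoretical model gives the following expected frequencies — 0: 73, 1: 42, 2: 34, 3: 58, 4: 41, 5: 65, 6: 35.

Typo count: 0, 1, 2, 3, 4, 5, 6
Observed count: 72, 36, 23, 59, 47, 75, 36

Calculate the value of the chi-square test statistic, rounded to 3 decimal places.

0: (72 − 73)²/73 = 1/73 = 0.0137
1: (36 − 42)²/42 = 36/42 = 0.8571
2: (23 − 34)²/34 = 121/34 = 3.5588
3: (59 − 58)²/58 = 1/58 = 0.0172
4: (47 − 41)²/41 = 36/41 = 0.8780
5: (75 − 65)²/65 = 100/65 = 1.5385
6: (36 − 35)²/35 = 1/35 = 0.0286
Sum = 6.892

6.892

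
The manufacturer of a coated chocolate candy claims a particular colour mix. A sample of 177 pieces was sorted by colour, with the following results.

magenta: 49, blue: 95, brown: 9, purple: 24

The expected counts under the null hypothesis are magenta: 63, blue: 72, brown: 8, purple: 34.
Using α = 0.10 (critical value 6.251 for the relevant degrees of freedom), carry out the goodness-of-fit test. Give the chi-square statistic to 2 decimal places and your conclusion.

13.52; reject

χ² = (49−63)²/63 + (95−72)²/72 + (9−8)²/8 + (24−34)²/34
   = 3.111 + 7.347 + 0.125 + 2.941
Sum = 13.52
df = 3. Since 13.52 > 6.251, we reject H₀.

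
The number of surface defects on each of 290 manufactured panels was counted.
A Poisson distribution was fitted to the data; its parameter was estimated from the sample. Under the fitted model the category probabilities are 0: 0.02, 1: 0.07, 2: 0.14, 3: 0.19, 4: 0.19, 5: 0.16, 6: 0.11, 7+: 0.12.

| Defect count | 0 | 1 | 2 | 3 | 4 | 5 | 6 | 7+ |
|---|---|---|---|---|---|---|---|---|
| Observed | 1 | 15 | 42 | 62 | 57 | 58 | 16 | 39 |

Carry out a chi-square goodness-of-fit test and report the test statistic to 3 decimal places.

Expected counts E_i = n·p_i: 290×0.02 = 5.8, 290×0.07 = 20.3, 290×0.14 = 40.6, 290×0.19 = 55.1, 290×0.19 = 55.1, 290×0.16 = 46.4, 290×0.11 = 31.9, 290×0.12 = 34.8.
0: (1 − 5.8)²/5.8 = 23.04/5.8 = 3.9724
1: (15 − 20.3)²/20.3 = 28.09/20.3 = 1.3837
2: (42 − 40.6)²/40.6 = 1.96/40.6 = 0.0483
3: (62 − 55.1)²/55.1 = 47.61/55.1 = 0.8641
4: (57 − 55.1)²/55.1 = 3.61/55.1 = 0.0655
5: (58 − 46.4)²/46.4 = 134.56/46.4 = 2.9000
6: (16 − 31.9)²/31.9 = 252.81/31.9 = 7.9251
7+: (39 − 34.8)²/34.8 = 17.64/34.8 = 0.5069
Sum = 17.666

17.666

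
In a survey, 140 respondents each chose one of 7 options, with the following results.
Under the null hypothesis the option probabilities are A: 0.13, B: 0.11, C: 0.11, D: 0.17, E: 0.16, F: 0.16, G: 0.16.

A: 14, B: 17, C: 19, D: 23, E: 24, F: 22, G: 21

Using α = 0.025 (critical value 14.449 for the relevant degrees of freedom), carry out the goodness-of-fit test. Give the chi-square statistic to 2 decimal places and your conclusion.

Expected counts E_i = n·p_i: 140×0.13 = 18.2, 140×0.11 = 15.4, 140×0.11 = 15.4, 140×0.17 = 23.8, 140×0.16 = 22.4, 140×0.16 = 22.4, 140×0.16 = 22.4.
cat         O        E   (O−E)²/E
A          14     18.2      0.969
B          17     15.4      0.166
C          19     15.4      0.842
D          23     23.8      0.027
E          24     22.4      0.114
F          22     22.4      0.007
G          21     22.4      0.088
Sum = 2.21
df = 6. Since 2.21 < 14.449, we do not reject H₀.

2.21; do not reject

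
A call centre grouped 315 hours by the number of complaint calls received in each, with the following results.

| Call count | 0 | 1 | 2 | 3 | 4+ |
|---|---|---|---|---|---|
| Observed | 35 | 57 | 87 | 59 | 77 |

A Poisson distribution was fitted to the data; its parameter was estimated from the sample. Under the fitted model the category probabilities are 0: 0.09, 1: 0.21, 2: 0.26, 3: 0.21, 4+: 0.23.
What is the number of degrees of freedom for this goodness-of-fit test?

There are k = 5 categories and 1 parameter estimated from the data, so df = 5 − 1 − 1 = 3.

3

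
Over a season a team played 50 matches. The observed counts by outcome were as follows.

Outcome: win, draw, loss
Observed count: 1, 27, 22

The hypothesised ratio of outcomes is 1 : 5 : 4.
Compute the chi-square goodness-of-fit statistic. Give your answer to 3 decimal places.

Ratio total = 10. Expected counts: 50×1/10 = 5, 50×5/10 = 25, 50×4/10 = 20.
cat         O        E   (O−E)²/E
win         1        5     3.2000
draw       27       25     0.1600
loss       22       20     0.2000
Sum = 3.560

3.560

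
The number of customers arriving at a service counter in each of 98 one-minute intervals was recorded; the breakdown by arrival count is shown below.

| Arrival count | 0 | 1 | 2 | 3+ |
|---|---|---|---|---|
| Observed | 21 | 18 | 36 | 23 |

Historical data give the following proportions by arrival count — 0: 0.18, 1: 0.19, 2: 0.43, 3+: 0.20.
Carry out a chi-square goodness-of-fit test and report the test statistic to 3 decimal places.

Expected counts E_i = n·p_i: 98×0.18 = 17.64, 98×0.19 = 18.62, 98×0.43 = 42.14, 98×0.20 = 19.6.
cat         O        E   (O−E)²/E
0          21    17.64     0.6400
1          18    18.62     0.0206
2          36    42.14     0.8946
3+         23     19.6     0.5898
Sum = 2.145

2.145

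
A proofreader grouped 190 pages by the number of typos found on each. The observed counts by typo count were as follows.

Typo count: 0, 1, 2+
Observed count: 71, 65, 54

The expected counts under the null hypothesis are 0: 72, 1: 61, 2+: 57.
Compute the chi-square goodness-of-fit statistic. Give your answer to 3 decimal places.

cat         O        E   (O−E)²/E
0          71       72     0.0139
1          65       61     0.2623
2+         54       57     0.1579
Sum = 0.434

0.434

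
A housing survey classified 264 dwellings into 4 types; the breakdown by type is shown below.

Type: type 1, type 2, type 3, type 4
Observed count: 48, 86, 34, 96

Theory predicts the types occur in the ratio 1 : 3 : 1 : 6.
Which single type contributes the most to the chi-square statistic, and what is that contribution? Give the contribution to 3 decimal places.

Ratio total = 11. Expected counts: 264×1/11 = 24, 264×3/11 = 72, 264×1/11 = 24, 264×6/11 = 144.
cat         O        E   (O−E)²/E
type 1     48       24    24.0000
type 2     86       72     2.7222
type 3     34       24     4.1667
type 4     96      144    16.0000
The largest term is for type 1: 24.000.

type 1, 24.000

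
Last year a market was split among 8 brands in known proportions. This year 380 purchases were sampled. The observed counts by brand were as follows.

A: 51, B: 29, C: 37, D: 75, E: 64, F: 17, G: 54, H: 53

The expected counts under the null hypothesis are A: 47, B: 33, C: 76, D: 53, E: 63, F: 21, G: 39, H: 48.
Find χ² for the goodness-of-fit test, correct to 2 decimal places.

A: (51 − 47)²/47 = 16/47 = 0.340
B: (29 − 33)²/33 = 16/33 = 0.485
C: (37 − 76)²/76 = 1521/76 = 20.013
D: (75 − 53)²/53 = 484/53 = 9.132
E: (64 − 63)²/63 = 1/63 = 0.016
F: (17 − 21)²/21 = 16/21 = 0.762
G: (54 − 39)²/39 = 225/39 = 5.769
H: (53 − 48)²/48 = 25/48 = 0.521
Sum = 37.04

37.04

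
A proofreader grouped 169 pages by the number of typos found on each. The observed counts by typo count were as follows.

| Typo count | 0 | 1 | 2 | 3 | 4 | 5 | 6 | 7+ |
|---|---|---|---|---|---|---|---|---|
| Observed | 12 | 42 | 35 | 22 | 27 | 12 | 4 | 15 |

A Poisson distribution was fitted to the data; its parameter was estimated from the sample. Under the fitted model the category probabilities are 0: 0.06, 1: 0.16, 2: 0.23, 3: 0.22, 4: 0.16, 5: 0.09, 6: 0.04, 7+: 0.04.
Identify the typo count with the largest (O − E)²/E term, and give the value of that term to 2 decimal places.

7+, 10.04

Expected counts E_i = n·p_i: 169×0.06 = 10.14, 169×0.16 = 27.04, 169×0.23 = 38.87, 169×0.22 = 37.18, 169×0.16 = 27.04, 169×0.09 = 15.21, 169×0.04 = 6.76, 169×0.04 = 6.76.
0: (12 − 10.14)²/10.14 = 3.4596/10.14 = 0.341
1: (42 − 27.04)²/27.04 = 223.8016/27.04 = 8.277
2: (35 − 38.87)²/38.87 = 14.9769/38.87 = 0.385
3: (22 − 37.18)²/37.18 = 230.4324/37.18 = 6.198
4: (27 − 27.04)²/27.04 = 0.0016/27.04 = 0.000
5: (12 − 15.21)²/15.21 = 10.3041/15.21 = 0.677
6: (4 − 6.76)²/6.76 = 7.6176/6.76 = 1.127
7+: (15 − 6.76)²/6.76 = 67.8976/6.76 = 10.044
The largest term is for 7+: 10.04.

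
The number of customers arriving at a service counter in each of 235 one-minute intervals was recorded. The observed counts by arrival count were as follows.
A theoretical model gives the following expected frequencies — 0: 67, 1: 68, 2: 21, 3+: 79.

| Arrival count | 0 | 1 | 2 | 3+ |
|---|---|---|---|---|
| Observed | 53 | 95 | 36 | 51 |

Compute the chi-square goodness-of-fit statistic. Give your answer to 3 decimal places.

34.284

0: (53 − 67)²/67 = 196/67 = 2.9254
1: (95 − 68)²/68 = 729/68 = 10.7206
2: (36 − 21)²/21 = 225/21 = 10.7143
3+: (51 − 79)²/79 = 784/79 = 9.9241
Sum = 34.284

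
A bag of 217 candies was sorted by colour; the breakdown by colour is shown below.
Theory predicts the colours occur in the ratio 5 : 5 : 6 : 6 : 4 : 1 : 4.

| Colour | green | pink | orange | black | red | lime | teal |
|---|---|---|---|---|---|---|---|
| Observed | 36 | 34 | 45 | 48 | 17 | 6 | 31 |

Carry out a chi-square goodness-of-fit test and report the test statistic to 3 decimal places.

5.914

Ratio total = 31. Expected counts: 217×5/31 = 35, 217×5/31 = 35, 217×6/31 = 42, 217×6/31 = 42, 217×4/31 = 28, 217×1/31 = 7, 217×4/31 = 28.
χ² = (36−35)²/35 + (34−35)²/35 + (45−42)²/42 + (48−42)²/42 + (17−28)²/28 + (6−7)²/7 + (31−28)²/28
   = 0.0286 + 0.0286 + 0.2143 + 0.8571 + 4.3214 + 0.1429 + 0.3214
Sum = 5.914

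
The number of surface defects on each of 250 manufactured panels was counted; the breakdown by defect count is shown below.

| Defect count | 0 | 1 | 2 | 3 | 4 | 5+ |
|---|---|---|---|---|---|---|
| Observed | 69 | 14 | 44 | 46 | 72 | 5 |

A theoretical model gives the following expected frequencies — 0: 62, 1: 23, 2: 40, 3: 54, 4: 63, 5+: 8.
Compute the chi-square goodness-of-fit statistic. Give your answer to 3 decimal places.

0: (69 − 62)²/62 = 49/62 = 0.7903
1: (14 − 23)²/23 = 81/23 = 3.5217
2: (44 − 40)²/40 = 16/40 = 0.4000
3: (46 − 54)²/54 = 64/54 = 1.1852
4: (72 − 63)²/63 = 81/63 = 1.2857
5+: (5 − 8)²/8 = 9/8 = 1.1250
Sum = 8.308

8.308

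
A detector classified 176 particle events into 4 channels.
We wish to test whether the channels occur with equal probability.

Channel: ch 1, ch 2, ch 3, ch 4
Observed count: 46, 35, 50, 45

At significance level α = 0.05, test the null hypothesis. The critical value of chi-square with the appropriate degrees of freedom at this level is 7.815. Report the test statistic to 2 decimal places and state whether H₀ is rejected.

2.77; do not reject

Under H₀ each category has probability 1/4, so each expected count is 176/4 = 44.
χ² = (46−44)²/44 + (35−44)²/44 + (50−44)²/44 + (45−44)²/44
   = 0.091 + 1.841 + 0.818 + 0.023
Sum = 2.77
df = 3. Since 2.77 < 7.815, we do not reject H₀.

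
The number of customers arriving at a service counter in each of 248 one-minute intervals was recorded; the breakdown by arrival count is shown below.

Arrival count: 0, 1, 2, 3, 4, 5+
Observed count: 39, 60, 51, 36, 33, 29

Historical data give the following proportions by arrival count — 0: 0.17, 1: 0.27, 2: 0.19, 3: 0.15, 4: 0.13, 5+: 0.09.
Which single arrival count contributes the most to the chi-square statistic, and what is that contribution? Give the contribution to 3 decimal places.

5+, 1.999

Expected counts E_i = n·p_i: 248×0.17 = 42.16, 248×0.27 = 66.96, 248×0.19 = 47.12, 248×0.15 = 37.2, 248×0.13 = 32.24, 248×0.09 = 22.32.
χ² = (39−42.16)²/42.16 + (60−66.96)²/66.96 + (51−47.12)²/47.12 + (36−37.2)²/37.2 + (33−32.24)²/32.24 + (29−22.32)²/22.32
   = 0.2369 + 0.7234 + 0.3195 + 0.0387 + 0.0179 + 1.9992
The largest term is for 5+: 1.999.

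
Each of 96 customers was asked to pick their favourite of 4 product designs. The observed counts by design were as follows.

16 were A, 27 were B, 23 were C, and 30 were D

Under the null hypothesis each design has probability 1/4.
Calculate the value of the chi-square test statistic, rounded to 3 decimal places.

4.583

Under H₀ each category has probability 1/4, so each expected count is 96/4 = 24.
A: (16 − 24)²/24 = 64/24 = 2.6667
B: (27 − 24)²/24 = 9/24 = 0.3750
C: (23 − 24)²/24 = 1/24 = 0.0417
D: (30 − 24)²/24 = 36/24 = 1.5000
Sum = 4.583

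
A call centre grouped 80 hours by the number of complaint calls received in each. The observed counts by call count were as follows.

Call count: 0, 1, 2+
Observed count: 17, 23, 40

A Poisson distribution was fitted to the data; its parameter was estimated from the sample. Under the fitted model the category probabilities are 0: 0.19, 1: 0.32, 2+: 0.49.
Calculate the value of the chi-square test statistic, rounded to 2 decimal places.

Expected counts E_i = n·p_i: 80×0.19 = 15.2, 80×0.32 = 25.6, 80×0.49 = 39.2.
0: (17 − 15.2)²/15.2 = 3.24/15.2 = 0.213
1: (23 − 25.6)²/25.6 = 6.76/25.6 = 0.264
2+: (40 − 39.2)²/39.2 = 0.64/39.2 = 0.016
Sum = 0.49

0.49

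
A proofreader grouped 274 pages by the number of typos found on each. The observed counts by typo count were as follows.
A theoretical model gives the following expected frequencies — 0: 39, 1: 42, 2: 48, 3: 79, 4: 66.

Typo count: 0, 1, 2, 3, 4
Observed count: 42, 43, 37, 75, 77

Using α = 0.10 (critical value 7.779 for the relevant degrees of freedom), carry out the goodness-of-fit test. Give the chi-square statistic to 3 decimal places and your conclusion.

cat         O        E   (O−E)²/E
0          42       39     0.2308
1          43       42     0.0238
2          37       48     2.5208
3          75       79     0.2025
4          77       66     1.8333
Sum = 4.811
df = 4. Since 4.811 < 7.779, we do not reject H₀.

4.811; do not reject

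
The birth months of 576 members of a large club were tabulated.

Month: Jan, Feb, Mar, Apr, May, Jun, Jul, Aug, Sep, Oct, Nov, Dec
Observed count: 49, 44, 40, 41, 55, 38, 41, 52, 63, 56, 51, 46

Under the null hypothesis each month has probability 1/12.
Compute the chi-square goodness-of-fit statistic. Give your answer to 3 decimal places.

13.458

Under H₀ each category has probability 1/12, so each expected count is 576/12 = 48.
cat         O        E   (O−E)²/E
Jan        49       48     0.0208
Feb        44       48     0.3333
Mar        40       48     1.3333
Apr        41       48     1.0208
May        55       48     1.0208
Jun        38       48     2.0833
Jul        41       48     1.0208
Aug        52       48     0.3333
Sep        63       48     4.6875
Oct        56       48     1.3333
Nov        51       48     0.1875
Dec        46       48     0.0833
Sum = 13.458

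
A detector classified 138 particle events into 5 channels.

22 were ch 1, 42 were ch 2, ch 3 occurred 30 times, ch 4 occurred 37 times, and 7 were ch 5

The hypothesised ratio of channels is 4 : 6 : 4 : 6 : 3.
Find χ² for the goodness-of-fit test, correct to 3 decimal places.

9.417

Ratio total = 23. Expected counts: 138×4/23 = 24, 138×6/23 = 36, 138×4/23 = 24, 138×6/23 = 36, 138×3/23 = 18.
ch 1: (22 − 24)²/24 = 4/24 = 0.1667
ch 2: (42 − 36)²/36 = 36/36 = 1.0000
ch 3: (30 − 24)²/24 = 36/24 = 1.5000
ch 4: (37 − 36)²/36 = 1/36 = 0.0278
ch 5: (7 − 18)²/18 = 121/18 = 6.7222
Sum = 9.417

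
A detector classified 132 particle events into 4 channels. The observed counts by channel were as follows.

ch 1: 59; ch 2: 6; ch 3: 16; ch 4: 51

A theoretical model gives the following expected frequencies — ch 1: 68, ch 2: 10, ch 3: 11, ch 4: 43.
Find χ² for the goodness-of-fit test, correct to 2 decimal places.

6.55

cat         O        E   (O−E)²/E
ch 1       59       68      1.191
ch 2        6       10      1.600
ch 3       16       11      2.273
ch 4       51       43      1.488
Sum = 6.55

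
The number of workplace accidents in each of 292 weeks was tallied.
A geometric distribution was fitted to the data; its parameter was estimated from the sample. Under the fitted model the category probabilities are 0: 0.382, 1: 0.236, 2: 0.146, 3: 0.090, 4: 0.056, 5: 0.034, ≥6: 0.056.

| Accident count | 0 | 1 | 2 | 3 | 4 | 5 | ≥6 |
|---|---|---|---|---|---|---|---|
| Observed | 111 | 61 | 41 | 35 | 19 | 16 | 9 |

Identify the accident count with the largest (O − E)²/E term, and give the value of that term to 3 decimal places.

5, 3.714

Expected counts E_i = n·p_i: 292×0.382 = 111.544, 292×0.236 = 68.912, 292×0.146 = 42.632, 292×0.090 = 26.28, 292×0.056 = 16.352, 292×0.034 = 9.928, 292×0.056 = 16.352.
χ² = (111−111.544)²/111.544 + (61−68.912)²/68.912 + (41−42.632)²/42.632 + (35−26.28)²/26.28 + (19−16.352)²/16.352 + (16−9.928)²/9.928 + (9−16.352)²/16.352
   = 0.0027 + 0.9084 + 0.0625 + 2.8934 + 0.4288 + 3.7137 + 3.3055
The largest term is for 5: 3.714.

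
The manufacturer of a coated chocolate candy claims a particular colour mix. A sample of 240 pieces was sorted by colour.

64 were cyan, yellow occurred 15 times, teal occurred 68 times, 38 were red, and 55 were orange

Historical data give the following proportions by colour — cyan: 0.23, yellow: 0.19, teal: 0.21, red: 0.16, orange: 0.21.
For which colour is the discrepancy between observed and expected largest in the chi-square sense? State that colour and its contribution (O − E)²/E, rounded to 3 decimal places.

Expected counts E_i = n·p_i: 240×0.23 = 55.2, 240×0.19 = 45.6, 240×0.21 = 50.4, 240×0.16 = 38.4, 240×0.21 = 50.4.
cyan: (64 − 55.2)²/55.2 = 77.44/55.2 = 1.4029
yellow: (15 − 45.6)²/45.6 = 936.36/45.6 = 20.5342
teal: (68 − 50.4)²/50.4 = 309.76/50.4 = 6.1460
red: (38 − 38.4)²/38.4 = 0.16/38.4 = 0.0042
orange: (55 − 50.4)²/50.4 = 21.16/50.4 = 0.4198
The largest term is for yellow: 20.534.

yellow, 20.534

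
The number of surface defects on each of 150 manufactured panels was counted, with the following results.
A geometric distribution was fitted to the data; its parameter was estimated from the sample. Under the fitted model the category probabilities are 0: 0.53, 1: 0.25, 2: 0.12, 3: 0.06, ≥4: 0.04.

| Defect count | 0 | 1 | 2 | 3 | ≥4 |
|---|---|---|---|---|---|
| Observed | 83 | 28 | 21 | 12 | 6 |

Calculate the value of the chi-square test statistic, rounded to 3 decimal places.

4.061

Expected counts E_i = n·p_i: 150×0.53 = 79.5, 150×0.25 = 37.5, 150×0.12 = 18, 150×0.06 = 9, 150×0.04 = 6.
0: (83 − 79.5)²/79.5 = 12.25/79.5 = 0.1541
1: (28 − 37.5)²/37.5 = 90.25/37.5 = 2.4067
2: (21 − 18)²/18 = 9/18 = 0.5000
3: (12 − 9)²/9 = 9/9 = 1.0000
≥4: (6 − 6)²/6 = 0/6 = 0.0000
Sum = 4.061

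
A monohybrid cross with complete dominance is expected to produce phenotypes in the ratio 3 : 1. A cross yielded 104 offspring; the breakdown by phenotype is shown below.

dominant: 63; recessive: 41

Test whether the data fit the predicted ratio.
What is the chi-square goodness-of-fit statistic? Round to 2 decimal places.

11.54

Ratio total = 4. Expected counts: 104×3/4 = 78, 104×1/4 = 26.
cat            O        E   (O−E)²/E
dominant      63       78      2.885
recessive     41       26      8.654
Sum = 11.54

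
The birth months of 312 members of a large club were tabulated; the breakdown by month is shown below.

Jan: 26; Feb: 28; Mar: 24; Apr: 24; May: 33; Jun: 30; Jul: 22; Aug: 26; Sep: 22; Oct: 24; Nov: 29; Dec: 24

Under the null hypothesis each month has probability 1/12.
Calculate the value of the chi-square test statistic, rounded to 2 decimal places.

4.85

Expected count for each of the 12 categories: 312/12 = 26.
Jan: (26 − 26)²/26 = 0/26 = 0.000
Feb: (28 − 26)²/26 = 4/26 = 0.154
Mar: (24 − 26)²/26 = 4/26 = 0.154
Apr: (24 − 26)²/26 = 4/26 = 0.154
May: (33 − 26)²/26 = 49/26 = 1.885
Jun: (30 − 26)²/26 = 16/26 = 0.615
Jul: (22 − 26)²/26 = 16/26 = 0.615
Aug: (26 − 26)²/26 = 0/26 = 0.000
Sep: (22 − 26)²/26 = 16/26 = 0.615
Oct: (24 − 26)²/26 = 4/26 = 0.154
Nov: (29 − 26)²/26 = 9/26 = 0.346
Dec: (24 − 26)²/26 = 4/26 = 0.154
Sum = 4.85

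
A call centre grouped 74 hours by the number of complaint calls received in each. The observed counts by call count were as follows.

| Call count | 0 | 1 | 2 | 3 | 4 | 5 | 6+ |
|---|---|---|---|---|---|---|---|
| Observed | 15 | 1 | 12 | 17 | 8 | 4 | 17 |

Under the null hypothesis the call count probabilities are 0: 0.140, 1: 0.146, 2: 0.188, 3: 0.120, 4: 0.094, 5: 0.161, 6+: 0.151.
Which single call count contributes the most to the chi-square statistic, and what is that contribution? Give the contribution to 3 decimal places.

1, 8.897

Expected counts E_i = n·p_i: 74×0.140 = 10.36, 74×0.146 = 10.804, 74×0.188 = 13.912, 74×0.120 = 8.88, 74×0.094 = 6.956, 74×0.161 = 11.914, 74×0.151 = 11.174.
cat         O        E   (O−E)²/E
0          15    10.36     2.0781
1           1   10.804     8.8966
2          12   13.912     0.2628
3          17     8.88     7.4250
4           8    6.956     0.1567
5           4   11.914     5.2570
6+         17   11.174     3.0376
The largest term is for 1: 8.897.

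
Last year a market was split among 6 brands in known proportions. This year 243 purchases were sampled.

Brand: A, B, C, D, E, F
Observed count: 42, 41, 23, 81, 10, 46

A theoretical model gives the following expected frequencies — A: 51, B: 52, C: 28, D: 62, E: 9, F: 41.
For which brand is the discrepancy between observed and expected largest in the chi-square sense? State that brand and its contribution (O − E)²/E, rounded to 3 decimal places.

D, 5.823

χ² = (42−51)²/51 + (41−52)²/52 + (23−28)²/28 + (81−62)²/62 + (10−9)²/9 + (46−41)²/41
   = 1.5882 + 2.3269 + 0.8929 + 5.8226 + 0.1111 + 0.6098
The largest term is for D: 5.823.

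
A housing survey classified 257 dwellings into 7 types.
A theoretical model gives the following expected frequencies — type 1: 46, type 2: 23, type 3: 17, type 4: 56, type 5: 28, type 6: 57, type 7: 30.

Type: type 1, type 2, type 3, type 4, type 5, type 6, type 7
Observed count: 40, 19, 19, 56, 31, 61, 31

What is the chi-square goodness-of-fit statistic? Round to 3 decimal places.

2.349

χ² = (40−46)²/46 + (19−23)²/23 + (19−17)²/17 + (56−56)²/56 + (31−28)²/28 + (61−57)²/57 + (31−30)²/30
   = 0.7826 + 0.6957 + 0.2353 + 0.0000 + 0.3214 + 0.2807 + 0.0333
Sum = 2.349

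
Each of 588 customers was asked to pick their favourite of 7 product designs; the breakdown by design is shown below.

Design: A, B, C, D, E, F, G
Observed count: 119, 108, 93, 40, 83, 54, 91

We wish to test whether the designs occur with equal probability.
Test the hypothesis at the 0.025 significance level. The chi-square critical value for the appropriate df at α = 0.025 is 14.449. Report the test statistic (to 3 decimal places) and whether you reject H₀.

Expected count for each of the 7 categories: 588/7 = 84.
χ² = (119−84)²/84 + (108−84)²/84 + (93−84)²/84 + (40−84)²/84 + (83−84)²/84 + (54−84)²/84 + (91−84)²/84
   = 14.5833 + 6.8571 + 0.9643 + 23.0476 + 0.0119 + 10.7143 + 0.5833
Sum = 56.762
df = 6. Since 56.762 > 14.449, we reject H₀.

56.762; reject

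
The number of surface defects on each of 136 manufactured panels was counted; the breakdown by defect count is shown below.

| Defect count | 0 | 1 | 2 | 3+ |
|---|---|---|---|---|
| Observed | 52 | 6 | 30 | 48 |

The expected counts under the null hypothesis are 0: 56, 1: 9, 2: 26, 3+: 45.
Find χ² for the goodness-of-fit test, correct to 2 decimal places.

cat         O        E   (O−E)²/E
0          52       56      0.286
1           6        9      1.000
2          30       26      0.615
3+         48       45      0.200
Sum = 2.10

2.10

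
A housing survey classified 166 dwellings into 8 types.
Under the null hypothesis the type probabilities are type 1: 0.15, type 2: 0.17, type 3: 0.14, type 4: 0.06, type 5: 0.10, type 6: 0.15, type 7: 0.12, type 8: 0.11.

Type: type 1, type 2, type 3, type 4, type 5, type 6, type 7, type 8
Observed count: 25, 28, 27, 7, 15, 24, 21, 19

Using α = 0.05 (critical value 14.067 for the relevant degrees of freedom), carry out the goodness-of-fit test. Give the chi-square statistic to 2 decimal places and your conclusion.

Expected counts E_i = n·p_i: 166×0.15 = 24.9, 166×0.17 = 28.22, 166×0.14 = 23.24, 166×0.06 = 9.96, 166×0.10 = 16.6, 166×0.15 = 24.9, 166×0.12 = 19.92, 166×0.11 = 18.26.
cat         O        E   (O−E)²/E
type 1     25     24.9      0.000
type 2     28    28.22      0.002
type 3     27    23.24      0.608
type 4      7     9.96      0.880
type 5     15     16.6      0.154
type 6     24     24.9      0.033
type 7     21    19.92      0.059
type 8     19    18.26      0.030
Sum = 1.77
df = 7. Since 1.77 < 14.067, we do not reject H₀.

1.77; do not reject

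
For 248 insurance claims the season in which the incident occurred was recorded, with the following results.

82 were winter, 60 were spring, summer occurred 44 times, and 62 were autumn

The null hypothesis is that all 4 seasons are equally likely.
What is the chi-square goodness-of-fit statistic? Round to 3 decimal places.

11.742

Under H₀ each category has probability 1/4, so each expected count is 248/4 = 62.
winter: (82 − 62)²/62 = 400/62 = 6.4516
spring: (60 − 62)²/62 = 4/62 = 0.0645
summer: (44 − 62)²/62 = 324/62 = 5.2258
autumn: (62 − 62)²/62 = 0/62 = 0.0000
Sum = 11.742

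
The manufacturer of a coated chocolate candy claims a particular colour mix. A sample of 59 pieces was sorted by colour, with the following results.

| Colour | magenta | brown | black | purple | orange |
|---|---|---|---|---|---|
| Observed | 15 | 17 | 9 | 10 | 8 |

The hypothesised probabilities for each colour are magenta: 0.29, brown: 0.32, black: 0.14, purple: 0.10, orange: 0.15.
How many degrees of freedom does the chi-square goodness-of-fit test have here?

4

There are k = 5 categories and no parameters were estimated from the data, so df = 5 − 1 = 4.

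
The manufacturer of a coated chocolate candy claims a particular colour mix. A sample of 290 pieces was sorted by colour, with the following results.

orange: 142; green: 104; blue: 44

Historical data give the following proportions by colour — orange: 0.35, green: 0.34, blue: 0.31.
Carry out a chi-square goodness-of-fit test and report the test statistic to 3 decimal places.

Expected counts E_i = n·p_i: 290×0.35 = 101.5, 290×0.34 = 98.6, 290×0.31 = 89.9.
χ² = (142−101.5)²/101.5 + (104−98.6)²/98.6 + (44−89.9)²/89.9
   = 16.1601 + 0.2957 + 23.4350
Sum = 39.891

39.891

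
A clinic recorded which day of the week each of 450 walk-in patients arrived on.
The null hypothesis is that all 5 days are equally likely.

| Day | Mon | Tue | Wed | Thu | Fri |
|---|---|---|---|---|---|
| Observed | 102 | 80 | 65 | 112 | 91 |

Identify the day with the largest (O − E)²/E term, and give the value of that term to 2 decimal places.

Under H₀ each category has probability 1/5, so each expected count is 450/5 = 90.
cat         O        E   (O−E)²/E
Mon       102       90      1.600
Tue        80       90      1.111
Wed        65       90      6.944
Thu       112       90      5.378
Fri        91       90      0.011
The largest term is for Wed: 6.94.

Wed, 6.94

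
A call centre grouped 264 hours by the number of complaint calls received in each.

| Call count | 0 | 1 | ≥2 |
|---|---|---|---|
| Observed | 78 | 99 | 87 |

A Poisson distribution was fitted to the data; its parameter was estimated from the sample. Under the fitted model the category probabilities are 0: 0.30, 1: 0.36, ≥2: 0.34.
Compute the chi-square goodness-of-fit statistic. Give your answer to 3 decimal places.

Expected counts E_i = n·p_i: 264×0.30 = 79.2, 264×0.36 = 95.04, 264×0.34 = 89.76.
χ² = (78−79.2)²/79.2 + (99−95.04)²/95.04 + (87−89.76)²/89.76
   = 0.0182 + 0.1650 + 0.0849
Sum = 0.268

0.268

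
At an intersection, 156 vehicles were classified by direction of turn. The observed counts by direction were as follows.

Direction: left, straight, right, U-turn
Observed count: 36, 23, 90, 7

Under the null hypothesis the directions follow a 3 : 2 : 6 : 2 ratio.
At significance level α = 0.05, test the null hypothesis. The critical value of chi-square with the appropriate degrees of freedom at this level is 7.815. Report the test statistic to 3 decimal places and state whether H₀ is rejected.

Ratio total = 13. Expected counts: 156×3/13 = 36, 156×2/13 = 24, 156×6/13 = 72, 156×2/13 = 24.
left: (36 − 36)²/36 = 0/36 = 0.0000
straight: (23 − 24)²/24 = 1/24 = 0.0417
right: (90 − 72)²/72 = 324/72 = 4.5000
U-turn: (7 − 24)²/24 = 289/24 = 12.0417
Sum = 16.583
df = 3. Since 16.583 > 7.815, we reject H₀.

16.583; reject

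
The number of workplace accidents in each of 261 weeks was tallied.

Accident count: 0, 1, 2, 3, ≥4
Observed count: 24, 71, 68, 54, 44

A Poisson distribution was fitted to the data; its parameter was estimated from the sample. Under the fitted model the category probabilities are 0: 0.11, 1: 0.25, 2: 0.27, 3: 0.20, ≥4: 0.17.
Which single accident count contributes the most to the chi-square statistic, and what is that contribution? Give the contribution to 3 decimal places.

Expected counts E_i = n·p_i: 261×0.11 = 28.71, 261×0.25 = 65.25, 261×0.27 = 70.47, 261×0.20 = 52.2, 261×0.17 = 44.37.
χ² = (24−28.71)²/28.71 + (71−65.25)²/65.25 + (68−70.47)²/70.47 + (54−52.2)²/52.2 + (44−44.37)²/44.37
   = 0.7727 + 0.5067 + 0.0866 + 0.0621 + 0.0031
The largest term is for 0: 0.773.

0, 0.773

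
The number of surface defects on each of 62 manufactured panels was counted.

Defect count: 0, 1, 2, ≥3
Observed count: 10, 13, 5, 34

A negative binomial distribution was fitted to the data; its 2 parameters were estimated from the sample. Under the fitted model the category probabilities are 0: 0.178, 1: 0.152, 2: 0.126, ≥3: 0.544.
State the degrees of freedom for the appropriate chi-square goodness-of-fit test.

There are k = 4 categories and 2 parameters estimated from the data, so df = 4 − 1 − 2 = 1.

1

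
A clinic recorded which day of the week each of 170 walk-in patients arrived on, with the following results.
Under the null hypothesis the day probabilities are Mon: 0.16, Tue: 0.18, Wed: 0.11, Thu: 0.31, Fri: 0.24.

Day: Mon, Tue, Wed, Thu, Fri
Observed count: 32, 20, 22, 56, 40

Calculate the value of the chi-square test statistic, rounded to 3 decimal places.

Expected counts E_i = n·p_i: 170×0.16 = 27.2, 170×0.18 = 30.6, 170×0.11 = 18.7, 170×0.31 = 52.7, 170×0.24 = 40.8.
χ² = (32−27.2)²/27.2 + (20−30.6)²/30.6 + (22−18.7)²/18.7 + (56−52.7)²/52.7 + (40−40.8)²/40.8
   = 0.8471 + 3.6719 + 0.5824 + 0.2066 + 0.0157
Sum = 5.324

5.324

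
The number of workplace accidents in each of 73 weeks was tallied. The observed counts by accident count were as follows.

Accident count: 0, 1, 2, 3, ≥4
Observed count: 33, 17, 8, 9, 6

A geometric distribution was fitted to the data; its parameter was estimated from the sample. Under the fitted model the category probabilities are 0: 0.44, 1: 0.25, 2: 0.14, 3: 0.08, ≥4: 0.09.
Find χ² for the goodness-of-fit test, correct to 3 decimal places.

2.351

Expected counts E_i = n·p_i: 73×0.44 = 32.12, 73×0.25 = 18.25, 73×0.14 = 10.22, 73×0.08 = 5.84, 73×0.09 = 6.57.
χ² = (33−32.12)²/32.12 + (17−18.25)²/18.25 + (8−10.22)²/10.22 + (9−5.84)²/5.84 + (6−6.57)²/6.57
   = 0.0241 + 0.0856 + 0.4822 + 1.7099 + 0.0495
Sum = 2.351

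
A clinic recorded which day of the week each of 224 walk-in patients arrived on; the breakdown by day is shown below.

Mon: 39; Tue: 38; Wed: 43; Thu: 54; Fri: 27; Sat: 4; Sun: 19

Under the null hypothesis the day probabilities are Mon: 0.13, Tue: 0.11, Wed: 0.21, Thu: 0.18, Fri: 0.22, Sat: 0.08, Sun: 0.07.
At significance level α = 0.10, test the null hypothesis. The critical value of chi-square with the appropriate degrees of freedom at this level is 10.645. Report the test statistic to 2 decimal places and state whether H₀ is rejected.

37.17; reject

Expected counts E_i = n·p_i: 224×0.13 = 29.12, 224×0.11 = 24.64, 224×0.21 = 47.04, 224×0.18 = 40.32, 224×0.22 = 49.28, 224×0.08 = 17.92, 224×0.07 = 15.68.
cat         O        E   (O−E)²/E
Mon        39    29.12      3.352
Tue        38    24.64      7.244
Wed        43    47.04      0.347
Thu        54    40.32      4.641
Fri        27    49.28     10.073
Sat         4    17.92     10.813
Sun        19    15.68      0.703
Sum = 37.17
df = 6. Since 37.17 > 10.645, we reject H₀.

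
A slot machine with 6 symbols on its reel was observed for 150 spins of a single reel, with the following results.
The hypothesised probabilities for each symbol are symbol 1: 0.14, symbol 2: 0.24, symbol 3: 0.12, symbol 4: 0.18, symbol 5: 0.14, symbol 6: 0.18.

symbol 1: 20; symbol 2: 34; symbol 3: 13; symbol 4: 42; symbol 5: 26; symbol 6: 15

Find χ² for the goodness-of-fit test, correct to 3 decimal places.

Expected counts E_i = n·p_i: 150×0.14 = 21, 150×0.24 = 36, 150×0.12 = 18, 150×0.18 = 27, 150×0.14 = 21, 150×0.18 = 27.
cat           O        E   (O−E)²/E
symbol 1     20       21     0.0476
symbol 2     34       36     0.1111
symbol 3     13       18     1.3889
symbol 4     42       27     8.3333
symbol 5     26       21     1.1905
symbol 6     15       27     5.3333
Sum = 16.405

16.405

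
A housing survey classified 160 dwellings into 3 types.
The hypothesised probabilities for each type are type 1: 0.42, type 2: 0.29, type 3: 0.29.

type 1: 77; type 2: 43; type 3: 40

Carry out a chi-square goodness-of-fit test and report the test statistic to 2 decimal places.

Expected counts E_i = n·p_i: 160×0.42 = 67.2, 160×0.29 = 46.4, 160×0.29 = 46.4.
χ² = (77−67.2)²/67.2 + (43−46.4)²/46.4 + (40−46.4)²/46.4
   = 1.429 + 0.249 + 0.883
Sum = 2.56

2.56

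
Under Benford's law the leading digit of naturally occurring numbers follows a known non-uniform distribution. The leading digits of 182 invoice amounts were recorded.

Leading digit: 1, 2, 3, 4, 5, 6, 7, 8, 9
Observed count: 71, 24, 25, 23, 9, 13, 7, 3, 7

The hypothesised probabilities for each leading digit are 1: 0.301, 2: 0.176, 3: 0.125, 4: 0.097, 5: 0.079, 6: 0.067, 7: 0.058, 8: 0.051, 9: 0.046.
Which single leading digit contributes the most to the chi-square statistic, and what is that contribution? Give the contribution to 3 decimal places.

1, 4.801

Expected counts E_i = n·p_i: 182×0.301 = 54.782, 182×0.176 = 32.032, 182×0.125 = 22.75, 182×0.097 = 17.654, 182×0.079 = 14.378, 182×0.067 = 12.194, 182×0.058 = 10.556, 182×0.051 = 9.282, 182×0.046 = 8.372.
χ² = (71−54.782)²/54.782 + (24−32.032)²/32.032 + (25−22.75)²/22.75 + (23−17.654)²/17.654 + (9−14.378)²/14.378 + (13−12.194)²/12.194 + (7−10.556)²/10.556 + (3−9.282)²/9.282 + (7−8.372)²/8.372
   = 4.8013 + 2.0140 + 0.2225 + 1.6189 + 2.0116 + 0.0533 + 1.1979 + 4.2516 + 0.2248
The largest term is for 1: 4.801.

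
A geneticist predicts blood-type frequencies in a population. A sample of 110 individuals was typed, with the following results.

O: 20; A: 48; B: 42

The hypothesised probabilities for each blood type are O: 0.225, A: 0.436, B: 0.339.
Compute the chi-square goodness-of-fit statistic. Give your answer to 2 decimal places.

1.51

Expected counts E_i = n·p_i: 110×0.225 = 24.75, 110×0.436 = 47.96, 110×0.339 = 37.29.
O: (20 − 24.75)²/24.75 = 22.5625/24.75 = 0.912
A: (48 − 47.96)²/47.96 = 0.0016/47.96 = 0.000
B: (42 − 37.29)²/37.29 = 22.1841/37.29 = 0.595
Sum = 1.51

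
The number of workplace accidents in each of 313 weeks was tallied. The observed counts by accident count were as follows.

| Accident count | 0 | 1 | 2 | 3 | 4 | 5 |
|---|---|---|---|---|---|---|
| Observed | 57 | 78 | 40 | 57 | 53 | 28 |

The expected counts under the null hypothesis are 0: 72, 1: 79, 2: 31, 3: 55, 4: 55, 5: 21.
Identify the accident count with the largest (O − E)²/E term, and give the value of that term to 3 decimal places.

0: (57 − 72)²/72 = 225/72 = 3.1250
1: (78 − 79)²/79 = 1/79 = 0.0127
2: (40 − 31)²/31 = 81/31 = 2.6129
3: (57 − 55)²/55 = 4/55 = 0.0727
4: (53 − 55)²/55 = 4/55 = 0.0727
5: (28 − 21)²/21 = 49/21 = 2.3333
The largest term is for 0: 3.125.

0, 3.125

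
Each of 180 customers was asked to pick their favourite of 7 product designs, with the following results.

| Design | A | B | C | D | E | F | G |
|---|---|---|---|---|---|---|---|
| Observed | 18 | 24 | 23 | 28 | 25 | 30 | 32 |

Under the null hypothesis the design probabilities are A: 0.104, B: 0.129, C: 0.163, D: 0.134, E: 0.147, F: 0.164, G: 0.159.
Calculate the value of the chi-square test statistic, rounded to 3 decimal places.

2.536

Expected counts E_i = n·p_i: 180×0.104 = 18.72, 180×0.129 = 23.22, 180×0.163 = 29.34, 180×0.134 = 24.12, 180×0.147 = 26.46, 180×0.164 = 29.52, 180×0.159 = 28.62.
A: (18 − 18.72)²/18.72 = 0.5184/18.72 = 0.0277
B: (24 − 23.22)²/23.22 = 0.6084/23.22 = 0.0262
C: (23 − 29.34)²/29.34 = 40.1956/29.34 = 1.3700
D: (28 − 24.12)²/24.12 = 15.0544/24.12 = 0.6241
E: (25 − 26.46)²/26.46 = 2.1316/26.46 = 0.0806
F: (30 − 29.52)²/29.52 = 0.2304/29.52 = 0.0078
G: (32 − 28.62)²/28.62 = 11.4244/28.62 = 0.3992
Sum = 2.536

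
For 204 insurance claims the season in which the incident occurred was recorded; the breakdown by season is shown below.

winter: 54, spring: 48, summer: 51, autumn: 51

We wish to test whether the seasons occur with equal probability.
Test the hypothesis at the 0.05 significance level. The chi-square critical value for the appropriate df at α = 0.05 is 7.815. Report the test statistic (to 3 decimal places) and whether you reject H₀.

0.353; do not reject

Under H₀ each category has probability 1/4, so each expected count is 204/4 = 51.
χ² = (54−51)²/51 + (48−51)²/51 + (51−51)²/51 + (51−51)²/51
   = 0.1765 + 0.1765 + 0.0000 + 0.0000
Sum = 0.353
df = 3. Since 0.353 < 7.815, we do not reject H₀.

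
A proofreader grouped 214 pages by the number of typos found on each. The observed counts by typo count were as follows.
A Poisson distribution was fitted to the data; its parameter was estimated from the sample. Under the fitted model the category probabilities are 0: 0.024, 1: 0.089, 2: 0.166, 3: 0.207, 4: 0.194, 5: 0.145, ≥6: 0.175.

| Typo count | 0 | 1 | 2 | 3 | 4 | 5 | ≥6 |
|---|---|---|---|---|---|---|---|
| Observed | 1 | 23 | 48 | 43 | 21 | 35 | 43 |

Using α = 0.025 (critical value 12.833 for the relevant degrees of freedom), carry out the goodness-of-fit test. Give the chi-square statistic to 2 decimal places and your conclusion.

20.04; reject

Expected counts E_i = n·p_i: 214×0.024 = 5.136, 214×0.089 = 19.046, 214×0.166 = 35.524, 214×0.207 = 44.298, 214×0.194 = 41.516, 214×0.145 = 31.03, 214×0.175 = 37.45.
χ² = (1−5.136)²/5.136 + (23−19.046)²/19.046 + (48−35.524)²/35.524 + (43−44.298)²/44.298 + (21−41.516)²/41.516 + (35−31.03)²/31.03 + (43−37.45)²/37.45
   = 3.331 + 0.821 + 4.382 + 0.038 + 10.138 + 0.508 + 0.822
Sum = 20.04
df = 5. Since 20.04 > 12.833, we reject H₀.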